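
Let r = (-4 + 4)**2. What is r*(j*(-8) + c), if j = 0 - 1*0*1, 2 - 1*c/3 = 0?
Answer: 0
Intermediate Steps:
c = 6 (c = 6 - 3*0 = 6 + 0 = 6)
r = 0 (r = 0**2 = 0)
j = 0 (j = 0 + 0*1 = 0 + 0 = 0)
r*(j*(-8) + c) = 0*(0*(-8) + 6) = 0*(0 + 6) = 0*6 = 0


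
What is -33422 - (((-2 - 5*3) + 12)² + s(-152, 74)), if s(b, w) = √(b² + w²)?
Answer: -33447 - 2*√7145 ≈ -33616.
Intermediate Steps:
-33422 - (((-2 - 5*3) + 12)² + s(-152, 74)) = -33422 - (((-2 - 5*3) + 12)² + √((-152)² + 74²)) = -33422 - (((-2 - 15) + 12)² + √(23104 + 5476)) = -33422 - ((-17 + 12)² + √28580) = -33422 - ((-5)² + 2*√7145) = -33422 - (25 + 2*√7145) = -33422 + (-25 - 2*√7145) = -33447 - 2*√7145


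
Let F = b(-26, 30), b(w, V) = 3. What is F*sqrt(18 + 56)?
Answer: 3*sqrt(74) ≈ 25.807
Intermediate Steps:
F = 3
F*sqrt(18 + 56) = 3*sqrt(18 + 56) = 3*sqrt(74)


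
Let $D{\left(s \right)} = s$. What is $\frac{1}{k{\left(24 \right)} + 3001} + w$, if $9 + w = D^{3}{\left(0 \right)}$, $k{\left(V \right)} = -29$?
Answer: $- \frac{26747}{2972} \approx -8.9997$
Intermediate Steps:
$w = -9$ ($w = -9 + 0^{3} = -9 + 0 = -9$)
$\frac{1}{k{\left(24 \right)} + 3001} + w = \frac{1}{-29 + 3001} - 9 = \frac{1}{2972} - 9 = - \frac{26747}{2972}$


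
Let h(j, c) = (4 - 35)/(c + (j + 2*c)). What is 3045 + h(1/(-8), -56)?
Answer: 4095773/1345 ≈ 3045.2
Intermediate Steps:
h(j, c) = -31/(j + 3*c)
3045 + h(1/(-8), -56) = 3045 - 31/(1/(-8) + 3*(-56)) = 3045 - 31/(-1/8 - 168) = 3045 - 31/(-1345/8) = 3045 - 31*(-8/1345) = 3045 + 248/1345 = 4095773/1345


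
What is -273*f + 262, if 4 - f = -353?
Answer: -97199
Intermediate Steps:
f = 357 (f = 4 - 1*(-353) = 4 + 353 = 357)
-273*f + 262 = -273*357 + 262 = -97461 + 262 = -97199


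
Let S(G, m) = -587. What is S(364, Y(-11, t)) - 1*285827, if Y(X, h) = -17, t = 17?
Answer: -286414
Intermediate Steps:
S(364, Y(-11, t)) - 1*285827 = -587 - 1*285827 = -587 - 285827 = -286414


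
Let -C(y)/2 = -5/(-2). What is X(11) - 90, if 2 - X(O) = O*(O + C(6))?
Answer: -154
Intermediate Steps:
C(y) = -5 (C(y) = -(-10)/(-2) = -(-10)*(-1)/2 = -2*5/2 = -5)
X(O) = 2 - O*(-5 + O) (X(O) = 2 - O*(O - 5) = 2 - O*(-5 + O))
X(11) - 90 = (2 - 1*11² + 5*11) - 90 = (2 - 1*121 + 55) - 90 = (2 - 121 + 55) - 90 = -64 - 90 = -154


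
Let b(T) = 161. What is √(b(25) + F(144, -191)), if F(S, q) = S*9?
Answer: √1457 ≈ 38.171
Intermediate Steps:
F(S, q) = 9*S
√(b(25) + F(144, -191)) = √(161 + 9*144) = √(161 + 1296) = √1457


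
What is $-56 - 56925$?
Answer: $-56981$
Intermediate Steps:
$-56 - 56925 = -56981$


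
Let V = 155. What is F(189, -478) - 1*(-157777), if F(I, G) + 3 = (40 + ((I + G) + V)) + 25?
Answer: 157705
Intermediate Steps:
F(I, G) = 217 + G + I (F(I, G) = -3 + ((40 + ((I + G) + 155)) + 25) = -3 + ((40 + ((G + I) + 155)) + 25) = -3 + ((40 + (155 + G + I)) + 25) = -3 + ((195 + G + I) + 25) = -3 + (220 + G + I) = 217 + G + I)
F(189, -478) - 1*(-157777) = (217 - 478 + 189) - 1*(-157777) = -72 + 157777 = 157705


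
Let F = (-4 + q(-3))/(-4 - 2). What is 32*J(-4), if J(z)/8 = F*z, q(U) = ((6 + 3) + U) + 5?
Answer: 3584/3 ≈ 1194.7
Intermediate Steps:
q(U) = 14 + U (q(U) = (9 + U) + 5 = 14 + U)
F = -7/6 (F = (-4 + (14 - 3))/(-4 - 2) = (-4 + 11)/(-6) = 7*(-1/6) = -7/6 ≈ -1.1667)
J(z) = -28*z/3 (J(z) = 8*(-7*z/6) = -28*z/3)
32*J(-4) = 32*(-28/3*(-4)) = 32*(112/3) = 3584/3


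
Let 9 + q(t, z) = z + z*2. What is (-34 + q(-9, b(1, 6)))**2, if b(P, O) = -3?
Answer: 2704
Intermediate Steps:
q(t, z) = -9 + 3*z (q(t, z) = -9 + (z + z*2) = -9 + (z + 2*z) = -9 + 3*z)
(-34 + q(-9, b(1, 6)))**2 = (-34 + (-9 + 3*(-3)))**2 = (-34 + (-9 - 9))**2 = (-34 - 18)**2 = (-52)**2 = 2704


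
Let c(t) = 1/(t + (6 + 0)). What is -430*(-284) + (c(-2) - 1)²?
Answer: 1953929/16 ≈ 1.2212e+5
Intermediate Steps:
c(t) = 1/(6 + t) (c(t) = 1/(t + 6) = 1/(6 + t))
-430*(-284) + (c(-2) - 1)² = -430*(-284) + (1/(6 - 2) - 1)² = 122120 + (1/4 - 1)² = 122120 + (¼ - 1)² = 122120 + (-¾)² = 122120 + 9/16 = 1953929/16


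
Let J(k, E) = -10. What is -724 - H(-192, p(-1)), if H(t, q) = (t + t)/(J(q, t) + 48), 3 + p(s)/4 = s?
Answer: -13564/19 ≈ -713.89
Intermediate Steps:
p(s) = -12 + 4*s
H(t, q) = t/19 (H(t, q) = (t + t)/(-10 + 48) = (2*t)/38 = (2*t)*(1/38) = t/19)
-724 - H(-192, p(-1)) = -724 - (-192)/19 = -724 - 1*(-192/19) = -724 + 192/19 = -13564/19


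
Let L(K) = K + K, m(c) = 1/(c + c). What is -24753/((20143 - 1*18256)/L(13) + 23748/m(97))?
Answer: -214526/39928933 ≈ -0.0053727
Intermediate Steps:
m(c) = 1/(2*c)
L(K) = 2*K
-24753/((20143 - 1*18256)/L(13) + 23748/m(97)) = -24753/((20143 - 1*18256)/((2*13)) + 23748/(((½)/97))) = -24753/((20143 - 18256)/26 + 23748/(((½)*(1/97)))) = -24753/(1887*(1/26) + 23748/(1/194)) = -24753/(1887/26 + 23748*194) = -24753/(1887/26 + 4607112) = -24753/119786799/26 = -24753*26/119786799 = -214526/39928933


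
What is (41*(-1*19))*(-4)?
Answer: 3116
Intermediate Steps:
(41*(-1*19))*(-4) = (41*(-19))*(-4) = -779*(-4) = 3116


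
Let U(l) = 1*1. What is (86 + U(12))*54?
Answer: 4698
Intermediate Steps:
U(l) = 1
(86 + U(12))*54 = (86 + 1)*54 = 87*54 = 4698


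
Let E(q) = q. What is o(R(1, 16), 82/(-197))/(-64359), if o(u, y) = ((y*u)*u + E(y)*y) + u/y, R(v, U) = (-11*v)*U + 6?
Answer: 6163580737/34135348557 ≈ 0.18056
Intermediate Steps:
R(v, U) = 6 - 11*U*v (R(v, U) = -11*U*v + 6 = 6 - 11*U*v)
o(u, y) = y**2 + u/y + y*u**2 (o(u, y) = ((y*u)*u + y*y) + u/y = ((u*y)*u + y**2) + u/y = (y*u**2 + y**2) + u/y = (y**2 + y*u**2) + u/y = y**2 + u/y + y*u**2)
o(R(1, 16), 82/(-197))/(-64359) = (((6 - 11*16*1) + (82/(-197))**2*(82/(-197) + (6 - 11*16*1)**2))/((82/(-197))))/(-64359) = (((6 - 176) + (82*(-1/197))**2*(82*(-1/197) + (6 - 176)**2))/((82*(-1/197))))*(-1/64359) = ((-170 + (-82/197)**2*(-82/197 + (-170)**2))/(-82/197))*(-1/64359) = -197*(-170 + 6724*(-82/197 + 28900)/38809)/82*(-1/64359) = -197*(-170 + (6724/38809)*(5693218/197))/82*(-1/64359) = -197*(-170 + 38281197832/7645373)/82*(-1/64359) = -197/82*36981484422/7645373*(-1/64359) = -18490742211/1591169*(-1/64359) = 6163580737/34135348557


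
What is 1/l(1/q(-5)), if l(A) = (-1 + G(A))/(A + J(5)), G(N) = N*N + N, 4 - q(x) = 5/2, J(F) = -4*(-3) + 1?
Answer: 123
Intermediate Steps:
J(F) = 13 (J(F) = 12 + 1 = 13)
q(x) = 3/2 (q(x) = 4 - 5/2 = 3/2)
G(N) = N + N² (G(N) = N² + N = N + N²)
l(A) = (-1 + A*(1 + A))/(13 + A) (l(A) = (-1 + A*(1 + A))/(A + 13) = (-1 + A*(1 + A))/(13 + A))
1/l(1/q(-5)) = 1/((-1 + (1 + 1/(3/2))/(3/2))/(13 + 1/(3/2))) = 1/((-1 + 2*(1 + ⅔)/3)/(13 + ⅔)) = 1/((-1 + (⅔)*(5/3))/(41/3)) = 1/(3*(-1 + 10/9)/41) = 1/((3/41)*(⅑)) = 1/(1/123) = 123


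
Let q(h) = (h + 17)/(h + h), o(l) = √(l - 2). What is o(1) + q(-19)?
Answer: 1/19 + I ≈ 0.052632 + 1.0*I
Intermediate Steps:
o(l) = √(-2 + l)
q(h) = (17 + h)/(2*h) (q(h) = (17 + h)/((2*h)) = (17 + h)*(1/(2*h)) = (17 + h)/(2*h))
o(1) + q(-19) = √(-2 + 1) + (½)*(17 - 19)/(-19) = √(-1) + (½)*(-1/19)*(-2) = I + 1/19 = 1/19 + I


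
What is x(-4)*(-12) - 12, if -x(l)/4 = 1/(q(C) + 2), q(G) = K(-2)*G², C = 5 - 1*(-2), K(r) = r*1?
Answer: -25/2 ≈ -12.500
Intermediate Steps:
K(r) = r
C = 7 (C = 5 + 2 = 7)
q(G) = -2*G²
x(l) = 1/24 (x(l) = -4/(-2*7² + 2) = -4/(-2*49 + 2) = -4/(-98 + 2) = -4/(-96) = -4*(-1/96) = 1/24)
x(-4)*(-12) - 12 = (1/24)*(-12) - 12 = -½ - 12 = -25/2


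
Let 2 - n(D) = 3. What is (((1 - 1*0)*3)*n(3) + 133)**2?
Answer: 16900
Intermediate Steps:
n(D) = -1 (n(D) = 2 - 1*3 = 2 - 3 = -1)
(((1 - 1*0)*3)*n(3) + 133)**2 = (((1 - 1*0)*3)*(-1) + 133)**2 = (((1 + 0)*3)*(-1) + 133)**2 = ((1*3)*(-1) + 133)**2 = (3*(-1) + 133)**2 = (-3 + 133)**2 = 130**2 = 16900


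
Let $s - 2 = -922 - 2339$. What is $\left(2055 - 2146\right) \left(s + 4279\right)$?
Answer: $-92820$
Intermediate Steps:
$s = -3259$ ($s = 2 - 3261 = -3259$)
$\left(2055 - 2146\right) \left(s + 4279\right) = \left(2055 - 2146\right) \left(-3259 + 4279\right) = \left(-91\right) 1020 = -92820$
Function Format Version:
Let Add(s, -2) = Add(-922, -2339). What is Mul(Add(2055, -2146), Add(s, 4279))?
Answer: -92820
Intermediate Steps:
s = -3259 (s = Add(2, Add(-922, -2339)) = Add(2, -3261) = -3259)
Mul(Add(2055, -2146), Add(s, 4279)) = Mul(Add(2055, -2146), Add(-3259, 4279)) = Mul(-91, 1020) = -92820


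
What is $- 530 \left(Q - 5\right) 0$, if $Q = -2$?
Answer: $0$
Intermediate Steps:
$- 530 \left(Q - 5\right) 0 = - 530 \left(-2 - 5\right) 0 = - 530 \left(\left(-7\right) 0\right) = \left(-530\right) 0 = 0$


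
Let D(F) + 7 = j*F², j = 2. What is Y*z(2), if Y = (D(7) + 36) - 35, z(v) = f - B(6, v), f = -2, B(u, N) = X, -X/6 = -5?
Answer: -2944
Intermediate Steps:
X = 30 (X = -6*(-5) = 30)
B(u, N) = 30
D(F) = -7 + 2*F²
z(v) = -32 (z(v) = -2 - 1*30 = -2 - 30 = -32)
Y = 92 (Y = ((-7 + 2*7²) + 36) - 35 = ((-7 + 2*49) + 36) - 35 = ((-7 + 98) + 36) - 35 = (91 + 36) - 35 = 127 - 35 = 92)
Y*z(2) = 92*(-32) = -2944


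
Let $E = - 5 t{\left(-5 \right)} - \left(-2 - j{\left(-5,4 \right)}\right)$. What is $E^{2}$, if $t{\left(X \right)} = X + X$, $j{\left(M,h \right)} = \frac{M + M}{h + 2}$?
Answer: $\frac{22801}{9} \approx 2533.4$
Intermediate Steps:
$j{\left(M,h \right)} = \frac{2 M}{2 + h}$
$t{\left(X \right)} = 2 X$
$E = \frac{151}{3}$ ($E = - 5 \cdot 2 \left(-5\right) - \left(-2 + \frac{10}{2 + 4}\right) = \left(-5\right) \left(-10\right) + \left(\left(\left(-4 + 2 \left(-5\right) \frac{1}{6}\right) + 1\right) + 5\right) = 50 + \left(\left(\left(-4 + 2 \left(-5\right) \frac{1}{6}\right) + 1\right) + 5\right) = 50 + \left(\left(\left(-4 - \frac{5}{3}\right) + 1\right) + 5\right) = 50 + \left(\left(- \frac{17}{3} + 1\right) + 5\right) = 50 + \left(- \frac{14}{3} + 5\right) = 50 + \frac{1}{3} = \frac{151}{3} \approx 50.333$)
$E^{2} = \left(\frac{151}{3}\right)^{2} = \frac{22801}{9}$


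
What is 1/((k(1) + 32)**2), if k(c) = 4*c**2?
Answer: 1/1296 ≈ 0.00077160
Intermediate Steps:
1/((k(1) + 32)**2) = 1/((4*1**2 + 32)**2) = 1/((4*1 + 32)**2) = 1/((4 + 32)**2) = 1/(36**2) = 1/1296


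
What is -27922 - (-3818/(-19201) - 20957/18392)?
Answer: -518956668817/18586568 ≈ -27921.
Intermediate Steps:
-27922 - (-3818/(-19201) - 20957/18392) = -27922 - (-3818*(-1/19201) - 20957*1/18392) = -27922 - (3818/19201 - 1103/968) = -27922 - 1*(-17482879/18586568) = -27922 + 17482879/18586568 = -518956668817/18586568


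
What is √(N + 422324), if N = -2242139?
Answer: I*√1819815 ≈ 1349.0*I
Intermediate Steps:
√(N + 422324) = √(-2242139 + 422324) = √(-1819815) = I*√1819815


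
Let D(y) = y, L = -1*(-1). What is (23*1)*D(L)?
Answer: 23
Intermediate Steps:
L = 1
(23*1)*D(L) = (23*1)*1 = 23*1 = 23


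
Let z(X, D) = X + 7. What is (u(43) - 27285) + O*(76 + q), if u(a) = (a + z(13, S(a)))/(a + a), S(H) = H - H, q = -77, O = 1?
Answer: -2346533/86 ≈ -27285.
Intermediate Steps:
S(H) = 0
z(X, D) = 7 + X
u(a) = (20 + a)/(2*a) (u(a) = (a + (7 + 13))/(a + a) = (a + 20)/((2*a)) = (20 + a)*(1/(2*a)) = (20 + a)/(2*a))
(u(43) - 27285) + O*(76 + q) = ((1/2)*(20 + 43)/43 - 27285) + 1*(76 - 77) = ((1/2)*(1/43)*63 - 27285) + 1*(-1) = (63/86 - 27285) - 1 = -2346447/86 - 1 = -2346533/86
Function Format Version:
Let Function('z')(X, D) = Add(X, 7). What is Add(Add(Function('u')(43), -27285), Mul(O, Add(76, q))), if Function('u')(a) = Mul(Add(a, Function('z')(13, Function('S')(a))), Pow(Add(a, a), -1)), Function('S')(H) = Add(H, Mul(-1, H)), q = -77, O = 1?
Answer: Rational(-2346533, 86) ≈ -27285.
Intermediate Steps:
Function('S')(H) = 0
Function('z')(X, D) = Add(7, X)
Function('u')(a) = Mul(Rational(1, 2), Pow(a, -1), Add(20, a)) (Function('u')(a) = Mul(Add(a, Add(7, 13)), Pow(Add(a, a), -1)) = Mul(Add(a, 20), Pow(Mul(2, a), -1)) = Mul(Add(20, a), Mul(Rational(1, 2), Pow(a, -1))) = Mul(Rational(1, 2), Pow(a, -1), Add(20, a)))
Add(Add(Function('u')(43), -27285), Mul(O, Add(76, q))) = Add(Add(Mul(Rational(1, 2), Pow(43, -1), Add(20, 43)), -27285), Mul(1, Add(76, -77))) = Add(Add(Mul(Rational(1, 2), Rational(1, 43), 63), -27285), Mul(1, -1)) = Add(Add(Rational(63, 86), -27285), -1) = Add(Rational(-2346447, 86), -1) = Rational(-2346533, 86)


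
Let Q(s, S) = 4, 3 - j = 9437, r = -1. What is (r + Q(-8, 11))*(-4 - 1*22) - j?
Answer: 9356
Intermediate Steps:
j = -9434 (j = 3 - 1*9437 = 3 - 9437 = -9434)
(r + Q(-8, 11))*(-4 - 1*22) - j = (-1 + 4)*(-4 - 1*22) - 1*(-9434) = 3*(-4 - 22) + 9434 = 3*(-26) + 9434 = -78 + 9434 = 9356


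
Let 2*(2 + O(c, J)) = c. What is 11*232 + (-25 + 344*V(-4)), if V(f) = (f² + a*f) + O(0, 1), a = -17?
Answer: 30735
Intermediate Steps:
O(c, J) = -2 + c/2
V(f) = -2 + f² - 17*f (V(f) = (f² - 17*f) + (-2 + (½)*0) = (f² - 17*f) + (-2 + 0) = (f² - 17*f) - 2 = -2 + f² - 17*f)
11*232 + (-25 + 344*V(-4)) = 11*232 + (-25 + 344*(-2 + (-4)² - 17*(-4))) = 2552 + (-25 + 344*(-2 + 16 + 68)) = 2552 + (-25 + 344*82) = 2552 + (-25 + 28208) = 2552 + 28183 = 30735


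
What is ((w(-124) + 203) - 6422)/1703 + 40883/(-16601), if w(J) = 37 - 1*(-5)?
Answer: -13243702/2174731 ≈ -6.0898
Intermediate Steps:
w(J) = 42 (w(J) = 37 + 5 = 42)
((w(-124) + 203) - 6422)/1703 + 40883/(-16601) = ((42 + 203) - 6422)/1703 + 40883/(-16601) = (245 - 6422)*(1/1703) + 40883*(-1/16601) = -6177*1/1703 - 40883/16601 = -6177/1703 - 40883/16601 = -13243702/2174731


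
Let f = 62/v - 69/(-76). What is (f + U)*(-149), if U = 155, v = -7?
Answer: -11656419/532 ≈ -21911.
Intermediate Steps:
f = -4229/532 (f = 62/(-7) - 69/(-76) = 62*(-⅐) - 69*(-1/76) = -62/7 + 69/76 = -4229/532 ≈ -7.9492)
(f + U)*(-149) = (-4229/532 + 155)*(-149) = (78231/532)*(-149) = -11656419/532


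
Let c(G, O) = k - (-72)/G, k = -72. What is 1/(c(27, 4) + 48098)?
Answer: 3/144086 ≈ 2.0821e-5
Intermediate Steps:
c(G, O) = -72 + 72/G (c(G, O) = -72 - (-72)/G = -72 + 72/G)
1/(c(27, 4) + 48098) = 1/((-72 + 72/27) + 48098) = 1/((-72 + 72*(1/27)) + 48098) = 1/((-72 + 8/3) + 48098) = 1/(-208/3 + 48098) = 1/(144086/3) = 3/144086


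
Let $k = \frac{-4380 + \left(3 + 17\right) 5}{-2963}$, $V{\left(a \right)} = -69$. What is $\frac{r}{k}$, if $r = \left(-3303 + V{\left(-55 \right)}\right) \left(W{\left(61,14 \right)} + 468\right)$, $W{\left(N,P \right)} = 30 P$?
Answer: $- \frac{1109027196}{535} \approx -2.0729 \cdot 10^{6}$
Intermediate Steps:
$r = -2994336$ ($r = \left(-3303 - 69\right) \left(30 \cdot 14 + 468\right) = - 3372 \left(420 + 468\right) = \left(-3372\right) 888 = -2994336$)
$k = \frac{4280}{2963}$ ($k = \left(-4380 + 20 \cdot 5\right) \left(- \frac{1}{2963}\right) = \left(-4380 + 100\right) \left(- \frac{1}{2963}\right) = \left(-4280\right) \left(- \frac{1}{2963}\right) = \frac{4280}{2963} \approx 1.4445$)
$\frac{r}{k} = - \frac{2994336}{\frac{4280}{2963}} = \left(-2994336\right) \frac{2963}{4280} = - \frac{1109027196}{535}$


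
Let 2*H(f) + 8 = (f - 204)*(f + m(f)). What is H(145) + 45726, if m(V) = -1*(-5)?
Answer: 41297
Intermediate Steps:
m(V) = 5
H(f) = -4 + (-204 + f)*(5 + f)/2 (H(f) = -4 + ((f - 204)*(f + 5))/2 = -4 + ((-204 + f)*(5 + f))/2 = -4 + (-204 + f)*(5 + f)/2)
H(145) + 45726 = (-514 + (½)*145² - 199/2*145) + 45726 = (-514 + (½)*21025 - 28855/2) + 45726 = (-514 + 21025/2 - 28855/2) + 45726 = -4429 + 45726 = 41297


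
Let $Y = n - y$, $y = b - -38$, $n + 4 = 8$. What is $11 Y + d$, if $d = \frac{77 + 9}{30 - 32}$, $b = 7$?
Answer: $-494$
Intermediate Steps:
$d = -43$ ($d = \frac{86}{-2} = 86 \left(- \frac{1}{2}\right) = -43$)
$n = 4$ ($n = -4 + 8 = 4$)
$y = 45$ ($y = 7 - -38 = 7 + 38 = 45$)
$Y = -41$ ($Y = 4 - 45 = -41$)
$11 Y + d = 11 \left(-41\right) - 43 = -451 - 43 = -494$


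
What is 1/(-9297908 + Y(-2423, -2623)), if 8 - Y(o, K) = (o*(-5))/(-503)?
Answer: -503/4676831585 ≈ -1.0755e-7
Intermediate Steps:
Y(o, K) = 8 - 5*o/503 (Y(o, K) = 8 - o*(-5)/(-503) = 8 - (-5*o)*(-1)/503 = 8 - 5*o/503)
1/(-9297908 + Y(-2423, -2623)) = 1/(-9297908 + (8 - 5/503*(-2423))) = 1/(-9297908 + (8 + 12115/503)) = 1/(-9297908 + 16139/503) = 1/(-4676831585/503) = -503/4676831585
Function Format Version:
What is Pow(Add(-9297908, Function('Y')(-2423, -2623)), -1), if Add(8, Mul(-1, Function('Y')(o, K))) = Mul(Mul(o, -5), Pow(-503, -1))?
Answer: Rational(-503, 4676831585) ≈ -1.0755e-7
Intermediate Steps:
Function('Y')(o, K) = Add(8, Mul(Rational(-5, 503), o)) (Function('Y')(o, K) = Add(8, Mul(-1, Mul(Mul(o, -5), Pow(-503, -1)))) = Add(8, Mul(-1, Mul(Mul(-5, o), Rational(-1, 503)))) = Add(8, Mul(-1, Mul(Rational(5, 503), o))) = Add(8, Mul(Rational(-5, 503), o)))
Pow(Add(-9297908, Function('Y')(-2423, -2623)), -1) = Pow(Add(-9297908, Add(8, Mul(Rational(-5, 503), -2423))), -1) = Pow(Add(-9297908, Add(8, Rational(12115, 503))), -1) = Pow(Add(-9297908, Rational(16139, 503)), -1) = Pow(Rational(-4676831585, 503), -1) = Rational(-503, 4676831585)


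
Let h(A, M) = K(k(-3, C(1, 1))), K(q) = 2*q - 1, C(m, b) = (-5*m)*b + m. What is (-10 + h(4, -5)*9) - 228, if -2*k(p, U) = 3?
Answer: -274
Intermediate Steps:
C(m, b) = m - 5*b*m (C(m, b) = -5*b*m + m = m - 5*b*m)
k(p, U) = -3/2 (k(p, U) = -½*3 = -3/2)
K(q) = -1 + 2*q
h(A, M) = -4 (h(A, M) = -1 + 2*(-3/2) = -1 - 3 = -4)
(-10 + h(4, -5)*9) - 228 = (-10 - 4*9) - 228 = (-10 - 36) - 228 = -46 - 228 = -274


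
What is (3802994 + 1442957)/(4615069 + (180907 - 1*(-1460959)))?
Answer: 5245951/6256935 ≈ 0.83842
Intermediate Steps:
(3802994 + 1442957)/(4615069 + (180907 - 1*(-1460959))) = 5245951/(4615069 + (180907 + 1460959)) = 5245951/(4615069 + 1641866) = 5245951/6256935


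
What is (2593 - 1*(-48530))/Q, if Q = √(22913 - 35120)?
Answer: -17041*I*√12207/4069 ≈ -462.71*I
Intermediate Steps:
Q = I*√12207 (Q = √(-12207) = I*√12207 ≈ 110.49*I)
(2593 - 1*(-48530))/Q = (2593 - 1*(-48530))/((I*√12207)) = (2593 + 48530)*(-I*√12207/12207) = 51123*(-I*√12207/12207) = -17041*I*√12207/4069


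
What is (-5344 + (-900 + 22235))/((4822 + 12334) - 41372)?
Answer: -15991/24216 ≈ -0.66035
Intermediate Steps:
(-5344 + (-900 + 22235))/((4822 + 12334) - 41372) = (-5344 + 21335)/(17156 - 41372) = 15991/(-24216) = 15991*(-1/24216) = -15991/24216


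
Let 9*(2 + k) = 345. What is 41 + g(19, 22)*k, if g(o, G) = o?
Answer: 2194/3 ≈ 731.33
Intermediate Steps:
k = 109/3 (k = -2 + (1/9)*345 = -2 + 115/3 = 109/3 ≈ 36.333)
41 + g(19, 22)*k = 41 + 19*(109/3) = 41 + 2071/3 = 2194/3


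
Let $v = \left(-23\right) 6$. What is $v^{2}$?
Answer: $19044$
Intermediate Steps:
$v = -138$
$v^{2} = \left(-138\right)^{2} = 19044$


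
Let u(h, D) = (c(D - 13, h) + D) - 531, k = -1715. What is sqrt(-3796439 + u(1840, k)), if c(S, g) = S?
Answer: I*sqrt(3800413) ≈ 1949.5*I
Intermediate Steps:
u(h, D) = -544 + 2*D (u(h, D) = ((D - 13) + D) - 531 = ((-13 + D) + D) - 531 = (-13 + 2*D) - 531 = -544 + 2*D)
sqrt(-3796439 + u(1840, k)) = sqrt(-3796439 + (-544 + 2*(-1715))) = sqrt(-3796439 + (-544 - 3430)) = sqrt(-3796439 - 3974) = sqrt(-3800413) = I*sqrt(3800413)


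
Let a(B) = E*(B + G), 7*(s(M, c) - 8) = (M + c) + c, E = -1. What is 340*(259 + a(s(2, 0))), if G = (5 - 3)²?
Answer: 587180/7 ≈ 83883.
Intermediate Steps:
s(M, c) = 8 + M/7 + 2*c/7 (s(M, c) = 8 + ((M + c) + c)/7 = 8 + (M + 2*c)/7 = 8 + (M/7 + 2*c/7) = 8 + M/7 + 2*c/7)
G = 4 (G = 2² = 4)
a(B) = -4 - B (a(B) = -(B + 4) = -(4 + B) = -4 - B)
340*(259 + a(s(2, 0))) = 340*(259 + (-4 - (8 + (⅐)*2 + (2/7)*0))) = 340*(259 + (-4 - (8 + 2/7 + 0))) = 340*(259 + (-4 - 1*58/7)) = 340*(259 + (-4 - 58/7)) = 340*(259 - 86/7) = 340*(1727/7) = 587180/7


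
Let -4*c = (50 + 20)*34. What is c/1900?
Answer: -119/380 ≈ -0.31316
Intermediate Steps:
c = -595 (c = -(50 + 20)*34/4 = -35*34/2 = -¼*2380 = -595)
c/1900 = -595/1900 = -595*1/1900 = -119/380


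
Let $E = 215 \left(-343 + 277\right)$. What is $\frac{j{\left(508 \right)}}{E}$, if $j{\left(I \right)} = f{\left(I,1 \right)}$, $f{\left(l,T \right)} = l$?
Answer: $- \frac{254}{7095} \approx -0.0358$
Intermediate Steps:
$j{\left(I \right)} = I$
$E = -14190$ ($E = 215 \left(-66\right) = -14190$)
$\frac{j{\left(508 \right)}}{E} = \frac{508}{-14190} = 508 \left(- \frac{1}{14190}\right) = - \frac{254}{7095}$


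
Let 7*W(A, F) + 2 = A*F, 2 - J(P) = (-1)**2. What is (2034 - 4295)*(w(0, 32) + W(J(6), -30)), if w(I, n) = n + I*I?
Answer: -62016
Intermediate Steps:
J(P) = 1 (J(P) = 2 - 1*(-1)**2 = 2 - 1*1 = 2 - 1 = 1)
w(I, n) = n + I**2
W(A, F) = -2/7 + A*F/7 (W(A, F) = -2/7 + (A*F)/7 = -2/7 + A*F/7)
(2034 - 4295)*(w(0, 32) + W(J(6), -30)) = (2034 - 4295)*((32 + 0**2) + (-2/7 + (1/7)*1*(-30))) = -2261*((32 + 0) + (-2/7 - 30/7)) = -2261*(32 - 32/7) = -2261*192/7 = -62016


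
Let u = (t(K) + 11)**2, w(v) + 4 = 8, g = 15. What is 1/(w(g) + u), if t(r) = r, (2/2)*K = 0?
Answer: 1/125 ≈ 0.0080000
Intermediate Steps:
w(v) = 4 (w(v) = -4 + 8 = 4)
K = 0
u = 121 (u = (0 + 11)**2 = 11**2 = 121)
1/(w(g) + u) = 1/(4 + 121) = 1/125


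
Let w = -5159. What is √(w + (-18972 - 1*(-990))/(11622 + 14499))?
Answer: I*√391165518749/8707 ≈ 71.831*I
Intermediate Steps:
√(w + (-18972 - 1*(-990))/(11622 + 14499)) = √(-5159 + (-18972 - 1*(-990))/(11622 + 14499)) = √(-5159 + (-18972 + 990)/26121) = √(-5159 - 17982*1/26121) = √(-5159 - 5994/8707) = √(-44925407/8707) = I*√391165518749/8707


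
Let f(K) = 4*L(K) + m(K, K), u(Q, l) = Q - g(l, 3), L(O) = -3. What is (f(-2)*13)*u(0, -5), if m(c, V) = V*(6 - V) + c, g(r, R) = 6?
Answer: 2340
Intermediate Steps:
u(Q, l) = -6 + Q (u(Q, l) = Q - 1*6 = Q - 6 = -6 + Q)
m(c, V) = c + V*(6 - V)
f(K) = -12 - K**2 + 7*K (f(K) = 4*(-3) + (K - K**2 + 6*K) = -12 + (-K**2 + 7*K) = -12 - K**2 + 7*K)
(f(-2)*13)*u(0, -5) = ((-12 - 1*(-2)**2 + 7*(-2))*13)*(-6 + 0) = ((-12 - 1*4 - 14)*13)*(-6) = ((-12 - 4 - 14)*13)*(-6) = -30*13*(-6) = -390*(-6) = 2340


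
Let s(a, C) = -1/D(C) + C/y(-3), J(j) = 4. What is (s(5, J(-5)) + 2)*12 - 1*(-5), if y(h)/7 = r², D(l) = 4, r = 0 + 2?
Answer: 194/7 ≈ 27.714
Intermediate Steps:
r = 2
y(h) = 28 (y(h) = 7*2² = 7*4 = 28)
s(a, C) = -¼ + C/28 (s(a, C) = -1/4 + C/28 = -1*¼ + C*(1/28) = -¼ + C/28)
(s(5, J(-5)) + 2)*12 - 1*(-5) = ((-¼ + (1/28)*4) + 2)*12 - 1*(-5) = ((-¼ + ⅐) + 2)*12 + 5 = (-3/28 + 2)*12 + 5 = (53/28)*12 + 5 = 159/7 + 5 = 194/7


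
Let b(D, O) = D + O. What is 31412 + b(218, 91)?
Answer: 31721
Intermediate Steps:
31412 + b(218, 91) = 31412 + (218 + 91) = 31412 + 309 = 31721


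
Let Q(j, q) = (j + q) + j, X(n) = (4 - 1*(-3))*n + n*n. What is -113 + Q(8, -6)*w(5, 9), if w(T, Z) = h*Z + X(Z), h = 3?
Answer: 1597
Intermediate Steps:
X(n) = n**2 + 7*n (X(n) = (4 + 3)*n + n**2 = 7*n + n**2 = n**2 + 7*n)
w(T, Z) = 3*Z + Z*(7 + Z)
Q(j, q) = q + 2*j
-113 + Q(8, -6)*w(5, 9) = -113 + (-6 + 2*8)*(9*(10 + 9)) = -113 + (-6 + 16)*(9*19) = -113 + 10*171 = -113 + 1710 = 1597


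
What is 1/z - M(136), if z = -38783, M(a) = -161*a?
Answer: 849192567/38783 ≈ 21896.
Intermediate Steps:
1/z - M(136) = 1/(-38783) - (-161)*136 = -1/38783 - 1*(-21896) = -1/38783 + 21896 = 849192567/38783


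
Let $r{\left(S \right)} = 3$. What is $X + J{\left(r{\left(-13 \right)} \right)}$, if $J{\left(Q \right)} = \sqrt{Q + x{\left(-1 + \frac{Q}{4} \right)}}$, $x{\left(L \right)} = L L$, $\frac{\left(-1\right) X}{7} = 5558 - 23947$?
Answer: $\frac{514899}{4} \approx 1.2872 \cdot 10^{5}$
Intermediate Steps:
$X = 128723$ ($X = - 7 \left(5558 - 23947\right) = \left(-7\right) \left(-18389\right) = 128723$)
$x{\left(L \right)} = L^{2}$
$J{\left(Q \right)} = \sqrt{Q + \left(-1 + \frac{Q}{4}\right)^{2}}$
$X + J{\left(r{\left(-13 \right)} \right)} = 128723 + \frac{\sqrt{\left(-4 + 3\right)^{2} + 16 \cdot 3}}{4} = 128723 + \frac{\sqrt{\left(-1\right)^{2} + 48}}{4} = 128723 + \frac{\sqrt{1 + 48}}{4} = 128723 + \frac{\sqrt{49}}{4} = 128723 + \frac{1}{4} \cdot 7 = 128723 + \frac{7}{4} = \frac{514899}{4}$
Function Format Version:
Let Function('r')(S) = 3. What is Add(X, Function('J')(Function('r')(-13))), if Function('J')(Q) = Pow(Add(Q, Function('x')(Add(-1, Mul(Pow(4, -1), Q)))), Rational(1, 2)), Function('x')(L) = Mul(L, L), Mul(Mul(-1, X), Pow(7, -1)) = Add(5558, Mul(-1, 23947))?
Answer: Rational(514899, 4) ≈ 1.2872e+5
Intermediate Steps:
X = 128723 (X = Mul(-7, Add(5558, Mul(-1, 23947))) = Mul(-7, Add(5558, -23947)) = Mul(-7, -18389) = 128723)
Function('x')(L) = Pow(L, 2)
Function('J')(Q) = Pow(Add(Q, Pow(Add(-1, Mul(Rational(1, 4), Q)), 2)), Rational(1, 2)) (Function('J')(Q) = Pow(Add(Q, Pow(Add(-1, Mul(Pow(4, -1), Q)), 2)), Rational(1, 2)) = Pow(Add(Q, Pow(Add(-1, Mul(Rational(1, 4), Q)), 2)), Rational(1, 2)))
Add(X, Function('J')(Function('r')(-13))) = Add(128723, Mul(Rational(1, 4), Pow(Add(Pow(Add(-4, 3), 2), Mul(16, 3)), Rational(1, 2)))) = Add(128723, Mul(Rational(1, 4), Pow(Add(Pow(-1, 2), 48), Rational(1, 2)))) = Add(128723, Mul(Rational(1, 4), Pow(Add(1, 48), Rational(1, 2)))) = Add(128723, Mul(Rational(1, 4), Pow(49, Rational(1, 2)))) = Add(128723, Mul(Rational(1, 4), 7)) = Add(128723, Rational(7, 4)) = Rational(514899, 4)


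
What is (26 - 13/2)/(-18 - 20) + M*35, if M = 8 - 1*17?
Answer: -23979/76 ≈ -315.51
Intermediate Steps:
M = -9 (M = 8 - 17 = -9)
(26 - 13/2)/(-18 - 20) + M*35 = (26 - 13/2)/(-18 - 20) - 9*35 = (26 - 13*½)/(-38) - 315 = (26 - 13/2)*(-1/38) - 315 = (39/2)*(-1/38) - 315 = -39/76 - 315 = -23979/76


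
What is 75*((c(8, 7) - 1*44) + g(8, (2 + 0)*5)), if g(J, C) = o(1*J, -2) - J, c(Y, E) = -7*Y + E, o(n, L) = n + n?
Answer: -6375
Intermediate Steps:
o(n, L) = 2*n
c(Y, E) = E - 7*Y
g(J, C) = J (g(J, C) = 2*(1*J) - J = 2*J - J = J)
75*((c(8, 7) - 1*44) + g(8, (2 + 0)*5)) = 75*(((7 - 7*8) - 1*44) + 8) = 75*(((7 - 56) - 44) + 8) = 75*((-49 - 44) + 8) = 75*(-93 + 8) = 75*(-85) = -6375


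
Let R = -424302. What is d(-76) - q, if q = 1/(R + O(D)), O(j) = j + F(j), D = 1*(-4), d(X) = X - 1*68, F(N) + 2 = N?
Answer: -61100927/424312 ≈ -144.00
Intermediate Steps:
F(N) = -2 + N
d(X) = -68 + X (d(X) = X - 68 = -68 + X)
D = -4
O(j) = -2 + 2*j (O(j) = j + (-2 + j) = -2 + 2*j)
q = -1/424312 (q = 1/(-424302 + (-2 + 2*(-4))) = 1/(-424302 + (-2 - 8)) = 1/(-424302 - 10) = 1/(-424312) = -1/424312 ≈ -2.3568e-6)
d(-76) - q = (-68 - 76) - 1*(-1/424312) = -144 + 1/424312 = -61100927/424312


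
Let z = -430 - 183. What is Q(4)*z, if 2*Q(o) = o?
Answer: -1226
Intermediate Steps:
Q(o) = o/2
z = -613
Q(4)*z = ((½)*4)*(-613) = 2*(-613) = -1226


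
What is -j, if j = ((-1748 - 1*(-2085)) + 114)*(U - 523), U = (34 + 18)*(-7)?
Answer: 400037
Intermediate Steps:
U = -364 (U = 52*(-7) = -364)
j = -400037 (j = ((-1748 - 1*(-2085)) + 114)*(-364 - 523) = ((-1748 + 2085) + 114)*(-887) = (337 + 114)*(-887) = 451*(-887) = -400037)
-j = -1*(-400037) = 400037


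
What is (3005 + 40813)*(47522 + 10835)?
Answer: 2557087026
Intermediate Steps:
(3005 + 40813)*(47522 + 10835) = 43818*58357 = 2557087026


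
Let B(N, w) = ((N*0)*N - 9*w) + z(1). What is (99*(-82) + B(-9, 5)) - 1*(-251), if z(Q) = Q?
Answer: -7911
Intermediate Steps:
B(N, w) = 1 - 9*w (B(N, w) = ((N*0)*N - 9*w) + 1 = (0*N - 9*w) + 1 = (0 - 9*w) + 1 = -9*w + 1 = 1 - 9*w)
(99*(-82) + B(-9, 5)) - 1*(-251) = (99*(-82) + (1 - 9*5)) - 1*(-251) = (-8118 + (1 - 45)) + 251 = (-8118 - 44) + 251 = -8162 + 251 = -7911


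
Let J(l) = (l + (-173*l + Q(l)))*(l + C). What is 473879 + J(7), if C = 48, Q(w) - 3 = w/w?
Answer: 407879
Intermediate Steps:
Q(w) = 4 (Q(w) = 3 + w/w = 3 + 1 = 4)
J(l) = (4 - 172*l)*(48 + l) (J(l) = (l + (-173*l + 4))*(l + 48) = (l + (4 - 173*l))*(48 + l) = (4 - 172*l)*(48 + l))
473879 + J(7) = 473879 + (192 - 8252*7 - 172*7²) = 473879 + (192 - 57764 - 172*49) = 473879 + (192 - 57764 - 8428) = 473879 - 66000 = 407879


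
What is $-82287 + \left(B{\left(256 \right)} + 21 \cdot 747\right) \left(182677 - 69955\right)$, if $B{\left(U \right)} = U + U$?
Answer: $1825901391$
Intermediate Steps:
$B{\left(U \right)} = 2 U$
$-82287 + \left(B{\left(256 \right)} + 21 \cdot 747\right) \left(182677 - 69955\right) = -82287 + \left(2 \cdot 256 + 21 \cdot 747\right) \left(182677 - 69955\right) = -82287 + \left(512 + 15687\right) 112722 = -82287 + 16199 \cdot 112722 = -82287 + 1825983678 = 1825901391$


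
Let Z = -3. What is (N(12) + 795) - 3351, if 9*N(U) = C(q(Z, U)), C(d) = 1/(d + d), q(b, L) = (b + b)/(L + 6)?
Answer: -15337/6 ≈ -2556.2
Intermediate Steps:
q(b, L) = 2*b/(6 + L) (q(b, L) = (2*b)/(6 + L) = 2*b/(6 + L))
C(d) = 1/(2*d)
N(U) = -1/18 - U/108 (N(U) = (1/(2*((2*(-3)/(6 + U)))))/9 = (1/(2*((-6/(6 + U)))))/9 = ((-1 - U/6)/2)/9 = (-1/2 - U/12)/9 = -1/18 - U/108)
(N(12) + 795) - 3351 = ((-1/18 - 1/108*12) + 795) - 3351 = ((-1/18 - 1/9) + 795) - 3351 = (-1/6 + 795) - 3351 = 4769/6 - 3351 = -15337/6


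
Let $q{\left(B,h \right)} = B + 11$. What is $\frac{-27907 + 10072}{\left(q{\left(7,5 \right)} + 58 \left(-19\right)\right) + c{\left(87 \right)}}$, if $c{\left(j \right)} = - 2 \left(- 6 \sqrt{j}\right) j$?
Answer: $- \frac{4833285}{23412344} - \frac{4654935 \sqrt{87}}{23412344} \approx -2.0609$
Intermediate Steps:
$q{\left(B,h \right)} = 11 + B$
$c{\left(j \right)} = 12 j^{\frac{3}{2}}$ ($c{\left(j \right)} = 12 \sqrt{j} j = 12 j^{\frac{3}{2}}$)
$\frac{-27907 + 10072}{\left(q{\left(7,5 \right)} + 58 \left(-19\right)\right) + c{\left(87 \right)}} = \frac{-27907 + 10072}{\left(\left(11 + 7\right) + 58 \left(-19\right)\right) + 12 \cdot 87^{\frac{3}{2}}} = - \frac{17835}{\left(18 - 1102\right) + 12 \cdot 87 \sqrt{87}} = - \frac{17835}{-1084 + 1044 \sqrt{87}}$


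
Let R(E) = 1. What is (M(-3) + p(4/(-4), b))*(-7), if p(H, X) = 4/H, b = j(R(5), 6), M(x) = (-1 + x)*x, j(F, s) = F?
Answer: -56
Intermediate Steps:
M(x) = x*(-1 + x)
b = 1
(M(-3) + p(4/(-4), b))*(-7) = (-3*(-1 - 3) + 4/((4/(-4))))*(-7) = (-3*(-4) + 4/((4*(-1/4))))*(-7) = (12 + 4/(-1))*(-7) = (12 + 4*(-1))*(-7) = (12 - 4)*(-7) = 8*(-7) = -56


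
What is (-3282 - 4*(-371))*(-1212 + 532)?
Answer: 1222640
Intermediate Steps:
(-3282 - 4*(-371))*(-1212 + 532) = (-3282 + 1484)*(-680) = -1798*(-680) = 1222640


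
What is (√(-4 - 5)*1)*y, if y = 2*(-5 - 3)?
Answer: -48*I ≈ -48.0*I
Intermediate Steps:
y = -16 (y = 2*(-8) = -16)
(√(-4 - 5)*1)*y = (√(-4 - 5)*1)*(-16) = (√(-9)*1)*(-16) = ((3*I)*1)*(-16) = (3*I)*(-16) = -48*I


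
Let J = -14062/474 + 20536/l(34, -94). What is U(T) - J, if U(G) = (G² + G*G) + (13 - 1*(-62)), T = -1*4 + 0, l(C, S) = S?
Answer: 50074/141 ≈ 355.13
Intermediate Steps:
T = -4 (T = -4 + 0 = -4)
J = -34987/141 (J = -14062/474 + 20536/(-94) = -14062*1/474 + 20536*(-1/94) = -89/3 - 10268/47 = -34987/141 ≈ -248.13)
U(G) = 75 + 2*G² (U(G) = (G² + G²) + (13 + 62) = 2*G² + 75 = 75 + 2*G²)
U(T) - J = (75 + 2*(-4)²) - 1*(-34987/141) = (75 + 2*16) + 34987/141 = (75 + 32) + 34987/141 = 107 + 34987/141 = 50074/141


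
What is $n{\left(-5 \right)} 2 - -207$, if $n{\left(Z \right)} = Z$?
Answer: $197$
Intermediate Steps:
$n{\left(-5 \right)} 2 - -207 = \left(-5\right) 2 - -207 = -10 + 207 = 197$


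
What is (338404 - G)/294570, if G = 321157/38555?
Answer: 13046845063/11357146350 ≈ 1.1488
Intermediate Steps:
G = 321157/38555 (G = 321157*(1/38555) = 321157/38555 ≈ 8.3298)
(338404 - G)/294570 = (338404 - 1*321157/38555)/294570 = (338404 - 321157/38555)*(1/294570) = (13046845063/38555)*(1/294570) = 13046845063/11357146350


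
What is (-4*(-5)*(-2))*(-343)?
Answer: 13720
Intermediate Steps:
(-4*(-5)*(-2))*(-343) = (20*(-2))*(-343) = -40*(-343) = 13720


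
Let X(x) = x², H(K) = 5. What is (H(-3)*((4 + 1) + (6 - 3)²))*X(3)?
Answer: 630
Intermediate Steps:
(H(-3)*((4 + 1) + (6 - 3)²))*X(3) = (5*((4 + 1) + (6 - 3)²))*3² = (5*(5 + 3²))*9 = (5*(5 + 9))*9 = (5*14)*9 = 70*9 = 630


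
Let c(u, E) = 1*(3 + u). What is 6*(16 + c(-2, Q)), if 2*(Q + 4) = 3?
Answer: 102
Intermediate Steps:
Q = -5/2 (Q = -4 + (½)*3 = -4 + 3/2 = -5/2 ≈ -2.5000)
c(u, E) = 3 + u
6*(16 + c(-2, Q)) = 6*(16 + (3 - 2)) = 6*(16 + 1) = 6*17 = 102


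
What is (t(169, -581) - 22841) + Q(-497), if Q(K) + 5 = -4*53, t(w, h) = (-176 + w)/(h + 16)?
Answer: -13027763/565 ≈ -23058.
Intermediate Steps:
t(w, h) = (-176 + w)/(16 + h)
Q(K) = -217 (Q(K) = -5 - 4*53 = -5 - 212 = -217)
(t(169, -581) - 22841) + Q(-497) = ((-176 + 169)/(16 - 581) - 22841) - 217 = (-7/(-565) - 22841) - 217 = (-1/565*(-7) - 22841) - 217 = (7/565 - 22841) - 217 = -12905158/565 - 217 = -13027763/565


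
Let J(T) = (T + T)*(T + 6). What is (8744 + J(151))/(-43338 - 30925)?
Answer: -56158/74263 ≈ -0.75620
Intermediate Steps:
J(T) = 2*T*(6 + T) (J(T) = (2*T)*(6 + T) = 2*T*(6 + T))
(8744 + J(151))/(-43338 - 30925) = (8744 + 2*151*(6 + 151))/(-43338 - 30925) = (8744 + 2*151*157)/(-74263) = (8744 + 47414)*(-1/74263) = 56158*(-1/74263) = -56158/74263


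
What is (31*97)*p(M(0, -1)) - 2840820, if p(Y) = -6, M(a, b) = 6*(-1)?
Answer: -2858862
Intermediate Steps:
M(a, b) = -6
(31*97)*p(M(0, -1)) - 2840820 = (31*97)*(-6) - 2840820 = 3007*(-6) - 2840820 = -18042 - 2840820 = -2858862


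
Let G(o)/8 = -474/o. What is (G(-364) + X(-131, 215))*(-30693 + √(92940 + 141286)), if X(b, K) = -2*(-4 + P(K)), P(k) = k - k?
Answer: -3957036/7 + 139108*√34/91 ≈ -5.5638e+5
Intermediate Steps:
P(k) = 0
X(b, K) = 8 (X(b, K) = -2*(-4 + 0) = -2*(-4) = 8)
G(o) = -3792/o (G(o) = 8*(-474/o) = -3792/o)
(G(-364) + X(-131, 215))*(-30693 + √(92940 + 141286)) = (-3792/(-364) + 8)*(-30693 + √(92940 + 141286)) = (-3792*(-1/364) + 8)*(-30693 + √234226) = (948/91 + 8)*(-30693 + 83*√34) = 1676*(-30693 + 83*√34)/91 = -3957036/7 + 139108*√34/91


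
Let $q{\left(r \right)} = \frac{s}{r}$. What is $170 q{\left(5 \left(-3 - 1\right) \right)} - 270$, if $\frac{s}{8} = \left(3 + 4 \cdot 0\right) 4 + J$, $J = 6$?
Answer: $-1494$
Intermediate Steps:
$s = 144$ ($s = 8 \left(\left(3 + 4 \cdot 0\right) 4 + 6\right) = 8 \left(\left(3 + 0\right) 4 + 6\right) = 8 \left(3 \cdot 4 + 6\right) = 8 \left(12 + 6\right) = 8 \cdot 18 = 144$)
$q{\left(r \right)} = \frac{144}{r}$
$170 q{\left(5 \left(-3 - 1\right) \right)} - 270 = 170 \frac{144}{5 \left(-3 - 1\right)} - 270 = 170 \frac{144}{5 \left(-4\right)} - 270 = 170 \frac{144}{-20} - 270 = 170 \cdot 144 \left(- \frac{1}{20}\right) - 270 = 170 \left(- \frac{36}{5}\right) - 270 = -1224 - 270 = -1494$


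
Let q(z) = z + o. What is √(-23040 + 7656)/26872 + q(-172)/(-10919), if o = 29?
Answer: 143/10919 + I*√3846/13436 ≈ 0.013096 + 0.0046157*I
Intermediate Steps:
q(z) = 29 + z (q(z) = z + 29 = 29 + z)
√(-23040 + 7656)/26872 + q(-172)/(-10919) = √(-23040 + 7656)/26872 + (29 - 172)/(-10919) = √(-15384)*(1/26872) - 143*(-1/10919) = (2*I*√3846)*(1/26872) + 143/10919 = I*√3846/13436 + 143/10919 = 143/10919 + I*√3846/13436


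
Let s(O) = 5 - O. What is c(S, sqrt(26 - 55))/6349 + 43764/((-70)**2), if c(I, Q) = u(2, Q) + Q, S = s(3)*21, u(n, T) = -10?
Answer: 1417391/158725 + I*sqrt(29)/6349 ≈ 8.9299 + 0.00084819*I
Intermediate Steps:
S = 42 (S = (5 - 1*3)*21 = (5 - 3)*21 = 2*21 = 42)
c(I, Q) = -10 + Q
c(S, sqrt(26 - 55))/6349 + 43764/((-70)**2) = (-10 + sqrt(26 - 55))/6349 + 43764/((-70)**2) = (-10 + sqrt(-29))*(1/6349) + 43764/4900 = (-10 + I*sqrt(29))*(1/6349) + 43764*(1/4900) = (-10/6349 + I*sqrt(29)/6349) + 1563/175 = 1417391/158725 + I*sqrt(29)/6349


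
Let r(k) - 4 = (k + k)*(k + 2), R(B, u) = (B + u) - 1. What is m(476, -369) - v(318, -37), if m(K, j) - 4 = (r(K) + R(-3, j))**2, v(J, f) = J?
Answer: 206740267655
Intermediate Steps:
R(B, u) = -1 + B + u
r(k) = 4 + 2*k*(2 + k) (r(k) = 4 + (k + k)*(k + 2) = 4 + (2*k)*(2 + k) = 4 + 2*k*(2 + k))
m(K, j) = 4 + (j + 2*K**2 + 4*K)**2 (m(K, j) = 4 + ((4 + 2*K**2 + 4*K) + (-1 - 3 + j))**2 = 4 + ((4 + 2*K**2 + 4*K) + (-4 + j))**2 = 4 + (j + 2*K**2 + 4*K)**2)
m(476, -369) - v(318, -37) = (4 + (-369 + 2*476**2 + 4*476)**2) - 1*318 = (4 + (-369 + 2*226576 + 1904)**2) - 318 = (4 + (-369 + 453152 + 1904)**2) - 318 = (4 + 454687**2) - 318 = (4 + 206740267969) - 318 = 206740267973 - 318 = 206740267655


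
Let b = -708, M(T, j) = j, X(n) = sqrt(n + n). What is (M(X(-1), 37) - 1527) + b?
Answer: -2198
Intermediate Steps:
X(n) = sqrt(2)*sqrt(n) (X(n) = sqrt(2*n) = sqrt(2)*sqrt(n))
(M(X(-1), 37) - 1527) + b = (37 - 1527) - 708 = -1490 - 708 = -2198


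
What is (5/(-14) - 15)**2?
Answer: 46225/196 ≈ 235.84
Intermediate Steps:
(5/(-14) - 15)**2 = (5*(-1/14) - 15)**2 = (-5/14 - 15)**2 = (-215/14)**2 = 46225/196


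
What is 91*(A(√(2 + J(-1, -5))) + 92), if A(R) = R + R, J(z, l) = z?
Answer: 8554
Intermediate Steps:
A(R) = 2*R
91*(A(√(2 + J(-1, -5))) + 92) = 91*(2*√(2 - 1) + 92) = 91*(2*√1 + 92) = 91*(2*1 + 92) = 91*(2 + 92) = 91*94 = 8554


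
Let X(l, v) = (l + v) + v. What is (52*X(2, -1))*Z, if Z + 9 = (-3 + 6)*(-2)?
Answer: 0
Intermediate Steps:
X(l, v) = l + 2*v
Z = -15 (Z = -9 + (-3 + 6)*(-2) = -9 + 3*(-2) = -9 - 6 = -15)
(52*X(2, -1))*Z = (52*(2 + 2*(-1)))*(-15) = (52*(2 - 2))*(-15) = (52*0)*(-15) = 0*(-15) = 0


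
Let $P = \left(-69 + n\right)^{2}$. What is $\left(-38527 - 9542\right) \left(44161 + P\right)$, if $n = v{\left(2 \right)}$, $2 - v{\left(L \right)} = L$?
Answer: $-2351631618$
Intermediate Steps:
$v{\left(L \right)} = 2 - L$
$n = 0$ ($n = 2 - 2 = 0$)
$P = 4761$ ($P = \left(-69 + 0\right)^{2} = \left(-69\right)^{2} = 4761$)
$\left(-38527 - 9542\right) \left(44161 + P\right) = \left(-38527 - 9542\right) \left(44161 + 4761\right) = \left(-48069\right) 48922 = -2351631618$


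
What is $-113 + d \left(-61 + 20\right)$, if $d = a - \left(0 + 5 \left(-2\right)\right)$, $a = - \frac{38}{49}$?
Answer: $- \frac{24069}{49} \approx -491.2$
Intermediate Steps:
$a = - \frac{38}{49}$ ($a = \left(-38\right) \frac{1}{49} = - \frac{38}{49} \approx -0.77551$)
$d = \frac{452}{49}$ ($d = - \frac{38}{49} - \left(0 + 5 \left(-2\right)\right) = - \frac{38}{49} - \left(0 - 10\right) = - \frac{38}{49} - -10 = - \frac{38}{49} + 10 = \frac{452}{49} \approx 9.2245$)
$-113 + d \left(-61 + 20\right) = -113 + \frac{452 \left(-61 + 20\right)}{49} = -113 + \frac{452}{49} \left(-41\right) = -113 - \frac{18532}{49} = - \frac{24069}{49}$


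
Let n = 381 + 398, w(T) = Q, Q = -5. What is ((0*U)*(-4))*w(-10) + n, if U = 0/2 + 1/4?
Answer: 779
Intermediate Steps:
w(T) = -5
U = 1/4 (U = 0*(1/2) + 1*(1/4) = 0 + 1/4 = 1/4 ≈ 0.25000)
n = 779
((0*U)*(-4))*w(-10) + n = ((0*(1/4))*(-4))*(-5) + 779 = (0*(-4))*(-5) + 779 = 0*(-5) + 779 = 0 + 779 = 779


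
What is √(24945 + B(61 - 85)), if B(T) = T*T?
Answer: √25521 ≈ 159.75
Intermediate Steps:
B(T) = T²
√(24945 + B(61 - 85)) = √(24945 + (61 - 85)²) = √(24945 + (-24)²) = √(24945 + 576) = √25521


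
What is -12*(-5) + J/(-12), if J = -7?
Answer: 727/12 ≈ 60.583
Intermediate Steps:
-12*(-5) + J/(-12) = -12*(-5) - 7/(-12) = 60 - 7*(-1/12) = 60 + 7/12 = 727/12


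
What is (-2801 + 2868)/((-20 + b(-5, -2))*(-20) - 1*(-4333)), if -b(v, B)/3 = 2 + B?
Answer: 67/4733 ≈ 0.014156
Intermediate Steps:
b(v, B) = -6 - 3*B (b(v, B) = -3*(2 + B) = -6 - 3*B)
(-2801 + 2868)/((-20 + b(-5, -2))*(-20) - 1*(-4333)) = (-2801 + 2868)/((-20 + (-6 - 3*(-2)))*(-20) - 1*(-4333)) = 67/((-20 + (-6 + 6))*(-20) + 4333) = 67/((-20 + 0)*(-20) + 4333) = 67/(-20*(-20) + 4333) = 67/(400 + 4333) = 67/4733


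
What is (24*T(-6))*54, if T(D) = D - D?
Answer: 0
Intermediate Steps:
T(D) = 0
(24*T(-6))*54 = (24*0)*54 = 0*54 = 0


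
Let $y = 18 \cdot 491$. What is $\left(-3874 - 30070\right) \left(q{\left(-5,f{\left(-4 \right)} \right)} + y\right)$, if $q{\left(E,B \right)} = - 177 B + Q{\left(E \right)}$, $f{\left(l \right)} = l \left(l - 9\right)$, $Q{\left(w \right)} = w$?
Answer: $12593224$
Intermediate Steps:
$y = 8838$
$f{\left(l \right)} = l \left(-9 + l\right)$
$q{\left(E,B \right)} = E - 177 B$ ($q{\left(E,B \right)} = - 177 B + E = E - 177 B$)
$\left(-3874 - 30070\right) \left(q{\left(-5,f{\left(-4 \right)} \right)} + y\right) = \left(-3874 - 30070\right) \left(\left(-5 - 177 \left(- 4 \left(-9 - 4\right)\right)\right) + 8838\right) = - 33944 \left(\left(-5 - 177 \left(\left(-4\right) \left(-13\right)\right)\right) + 8838\right) = - 33944 \left(\left(-5 - 9204\right) + 8838\right) = - 33944 \left(-9209 + 8838\right) = \left(-33944\right) \left(-371\right) = 12593224$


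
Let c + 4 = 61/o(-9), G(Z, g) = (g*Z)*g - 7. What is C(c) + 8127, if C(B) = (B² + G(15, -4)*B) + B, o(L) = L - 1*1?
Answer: 586561/100 ≈ 5865.6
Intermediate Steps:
o(L) = -1 + L (o(L) = L - 1 = -1 + L)
G(Z, g) = -7 + Z*g² (G(Z, g) = (Z*g)*g - 7 = Z*g² - 7 = -7 + Z*g²)
c = -101/10 (c = -4 + 61/(-1 - 9) = -4 + 61/(-10) = -4 + 61*(-⅒) = -4 - 61/10 = -101/10 ≈ -10.100)
C(B) = B² + 234*B (C(B) = (B² + (-7 + 15*(-4)²)*B) + B = (B² + (-7 + 15*16)*B) + B = (B² + (-7 + 240)*B) + B = (B² + 233*B) + B = B² + 234*B)
C(c) + 8127 = -101*(234 - 101/10)/10 + 8127 = -101/10*2239/10 + 8127 = -226139/100 + 8127 = 586561/100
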